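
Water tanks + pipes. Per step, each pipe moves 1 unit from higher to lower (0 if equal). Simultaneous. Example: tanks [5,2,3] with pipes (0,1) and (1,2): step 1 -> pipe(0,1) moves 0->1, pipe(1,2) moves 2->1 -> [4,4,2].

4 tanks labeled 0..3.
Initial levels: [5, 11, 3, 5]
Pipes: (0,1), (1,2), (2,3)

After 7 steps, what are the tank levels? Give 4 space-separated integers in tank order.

Answer: 7 5 7 5

Derivation:
Step 1: flows [1->0,1->2,3->2] -> levels [6 9 5 4]
Step 2: flows [1->0,1->2,2->3] -> levels [7 7 5 5]
Step 3: flows [0=1,1->2,2=3] -> levels [7 6 6 5]
Step 4: flows [0->1,1=2,2->3] -> levels [6 7 5 6]
Step 5: flows [1->0,1->2,3->2] -> levels [7 5 7 5]
Step 6: flows [0->1,2->1,2->3] -> levels [6 7 5 6]
  -> period-2 cycle: step 6 state = step 4 state
  -> state at step 7: (7-4) mod 2 = 1, same as step 5 -> [7 5 7 5]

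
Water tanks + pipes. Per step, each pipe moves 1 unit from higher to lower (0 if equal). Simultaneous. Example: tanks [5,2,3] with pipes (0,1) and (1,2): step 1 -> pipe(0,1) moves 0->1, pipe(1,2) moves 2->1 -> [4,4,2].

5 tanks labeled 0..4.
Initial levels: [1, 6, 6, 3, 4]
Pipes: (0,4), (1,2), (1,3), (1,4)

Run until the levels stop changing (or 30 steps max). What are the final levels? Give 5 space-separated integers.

Answer: 4 6 4 4 2

Derivation:
Step 1: flows [4->0,1=2,1->3,1->4] -> levels [2 4 6 4 4]
Step 2: flows [4->0,2->1,1=3,1=4] -> levels [3 5 5 4 3]
Step 3: flows [0=4,1=2,1->3,1->4] -> levels [3 3 5 5 4]
Step 4: flows [4->0,2->1,3->1,4->1] -> levels [4 6 4 4 2]
Step 5: flows [0->4,1->2,1->3,1->4] -> levels [3 3 5 5 4]
  -> period-2 cycle: step 5 state = step 3 state; never stabilizes
  -> state at step 30: (30-3) mod 2 = 1, same as step 4 -> [4 6 4 4 2]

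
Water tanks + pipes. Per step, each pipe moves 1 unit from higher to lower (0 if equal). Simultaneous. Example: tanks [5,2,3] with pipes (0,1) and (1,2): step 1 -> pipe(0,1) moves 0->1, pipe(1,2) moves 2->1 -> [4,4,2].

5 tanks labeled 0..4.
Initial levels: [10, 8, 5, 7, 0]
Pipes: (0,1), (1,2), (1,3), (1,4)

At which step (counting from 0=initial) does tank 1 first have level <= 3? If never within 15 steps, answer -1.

Answer: -1

Derivation:
Step 1: flows [0->1,1->2,1->3,1->4] -> levels [9 6 6 8 1]
Step 2: flows [0->1,1=2,3->1,1->4] -> levels [8 7 6 7 2]
Step 3: flows [0->1,1->2,1=3,1->4] -> levels [7 6 7 7 3]
Step 4: flows [0->1,2->1,3->1,1->4] -> levels [6 8 6 6 4]
Step 5: flows [1->0,1->2,1->3,1->4] -> levels [7 4 7 7 5]
Step 6: flows [0->1,2->1,3->1,4->1] -> levels [6 8 6 6 4]
  -> period-2 cycle (repeats step 4); tank 1 never drops to <=3
Tank 1 never reaches <=3 within 15 steps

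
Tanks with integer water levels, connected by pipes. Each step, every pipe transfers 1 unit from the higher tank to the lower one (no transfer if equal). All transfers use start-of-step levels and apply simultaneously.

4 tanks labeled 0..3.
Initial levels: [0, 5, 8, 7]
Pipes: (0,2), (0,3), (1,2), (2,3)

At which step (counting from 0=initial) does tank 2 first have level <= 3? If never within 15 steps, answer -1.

Answer: 3

Derivation:
Step 1: flows [2->0,3->0,2->1,2->3] -> levels [2 6 5 7]
Step 2: flows [2->0,3->0,1->2,3->2] -> levels [4 5 6 5]
Step 3: flows [2->0,3->0,2->1,2->3] -> levels [6 6 3 5]
Tank 2 first reaches <=3 at step 3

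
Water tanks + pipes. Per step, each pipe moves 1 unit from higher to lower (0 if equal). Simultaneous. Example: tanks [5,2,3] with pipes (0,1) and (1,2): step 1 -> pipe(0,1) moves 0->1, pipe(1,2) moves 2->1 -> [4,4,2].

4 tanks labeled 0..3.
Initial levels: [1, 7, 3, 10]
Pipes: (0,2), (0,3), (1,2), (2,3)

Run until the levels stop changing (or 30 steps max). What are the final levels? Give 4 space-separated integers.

Answer: 5 6 4 6

Derivation:
Step 1: flows [2->0,3->0,1->2,3->2] -> levels [3 6 4 8]
Step 2: flows [2->0,3->0,1->2,3->2] -> levels [5 5 5 6]
Step 3: flows [0=2,3->0,1=2,3->2] -> levels [6 5 6 4]
Step 4: flows [0=2,0->3,2->1,2->3] -> levels [5 6 4 6]
Step 5: flows [0->2,3->0,1->2,3->2] -> levels [5 5 7 4]
Step 6: flows [2->0,0->3,2->1,2->3] -> levels [5 6 4 6]
  -> period-2 cycle: step 6 state = step 4 state; never stabilizes
  -> state at step 30: (30-4) mod 2 = 0, same as step 4 -> [5 6 4 6]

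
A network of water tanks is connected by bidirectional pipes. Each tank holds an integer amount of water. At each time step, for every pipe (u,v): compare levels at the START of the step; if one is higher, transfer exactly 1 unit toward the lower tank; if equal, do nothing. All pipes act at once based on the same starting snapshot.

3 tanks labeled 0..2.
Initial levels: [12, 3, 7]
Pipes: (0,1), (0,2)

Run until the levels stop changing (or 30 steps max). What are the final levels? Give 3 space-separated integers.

Step 1: flows [0->1,0->2] -> levels [10 4 8]
Step 2: flows [0->1,0->2] -> levels [8 5 9]
Step 3: flows [0->1,2->0] -> levels [8 6 8]
Step 4: flows [0->1,0=2] -> levels [7 7 8]
Step 5: flows [0=1,2->0] -> levels [8 7 7]
Step 6: flows [0->1,0->2] -> levels [6 8 8]
Step 7: flows [1->0,2->0] -> levels [8 7 7]
  -> period-2 cycle: step 7 state = step 5 state; never stabilizes
  -> state at step 30: (30-5) mod 2 = 1, same as step 6 -> [6 8 8]

Answer: 6 8 8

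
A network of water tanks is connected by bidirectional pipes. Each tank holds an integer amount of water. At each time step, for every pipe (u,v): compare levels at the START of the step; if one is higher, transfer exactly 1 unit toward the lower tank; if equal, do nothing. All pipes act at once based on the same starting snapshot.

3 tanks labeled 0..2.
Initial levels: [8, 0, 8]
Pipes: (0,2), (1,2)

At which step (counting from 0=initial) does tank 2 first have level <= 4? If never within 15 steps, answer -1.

Step 1: flows [0=2,2->1] -> levels [8 1 7]
Step 2: flows [0->2,2->1] -> levels [7 2 7]
Step 3: flows [0=2,2->1] -> levels [7 3 6]
Step 4: flows [0->2,2->1] -> levels [6 4 6]
Step 5: flows [0=2,2->1] -> levels [6 5 5]
Step 6: flows [0->2,1=2] -> levels [5 5 6]
Step 7: flows [2->0,2->1] -> levels [6 6 4]
Tank 2 first reaches <=4 at step 7

Answer: 7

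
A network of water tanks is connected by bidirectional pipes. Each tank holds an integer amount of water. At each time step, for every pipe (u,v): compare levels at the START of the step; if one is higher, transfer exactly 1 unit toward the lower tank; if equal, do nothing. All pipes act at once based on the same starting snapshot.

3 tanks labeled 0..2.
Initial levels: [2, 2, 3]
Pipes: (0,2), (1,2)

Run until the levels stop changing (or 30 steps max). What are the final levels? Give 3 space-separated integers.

Answer: 2 2 3

Derivation:
Step 1: flows [2->0,2->1] -> levels [3 3 1]
Step 2: flows [0->2,1->2] -> levels [2 2 3]
  -> period-2 cycle: step 2 state = step 0 state; never stabilizes
  -> state at step 30: (30-0) mod 2 = 0, same as step 0 -> [2 2 3]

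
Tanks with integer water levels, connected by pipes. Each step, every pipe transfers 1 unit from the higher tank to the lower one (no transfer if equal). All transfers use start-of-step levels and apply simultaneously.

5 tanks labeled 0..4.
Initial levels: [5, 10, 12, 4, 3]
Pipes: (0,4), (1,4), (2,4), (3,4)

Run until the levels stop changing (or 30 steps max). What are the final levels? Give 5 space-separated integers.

Step 1: flows [0->4,1->4,2->4,3->4] -> levels [4 9 11 3 7]
Step 2: flows [4->0,1->4,2->4,4->3] -> levels [5 8 10 4 7]
Step 3: flows [4->0,1->4,2->4,4->3] -> levels [6 7 9 5 7]
Step 4: flows [4->0,1=4,2->4,4->3] -> levels [7 7 8 6 6]
Step 5: flows [0->4,1->4,2->4,3=4] -> levels [6 6 7 6 9]
Step 6: flows [4->0,4->1,4->2,4->3] -> levels [7 7 8 7 5]
Step 7: flows [0->4,1->4,2->4,3->4] -> levels [6 6 7 6 9]
  -> period-2 cycle: step 7 state = step 5 state; never stabilizes
  -> state at step 30: (30-5) mod 2 = 1, same as step 6 -> [7 7 8 7 5]

Answer: 7 7 8 7 5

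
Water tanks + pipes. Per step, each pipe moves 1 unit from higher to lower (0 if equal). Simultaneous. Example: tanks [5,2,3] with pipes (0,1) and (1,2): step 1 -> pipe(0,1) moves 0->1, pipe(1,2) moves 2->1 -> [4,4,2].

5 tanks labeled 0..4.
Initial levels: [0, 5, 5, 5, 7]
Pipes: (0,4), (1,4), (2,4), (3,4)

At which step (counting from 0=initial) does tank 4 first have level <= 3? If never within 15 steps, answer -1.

Answer: 1

Derivation:
Step 1: flows [4->0,4->1,4->2,4->3] -> levels [1 6 6 6 3]
Tank 4 first reaches <=3 at step 1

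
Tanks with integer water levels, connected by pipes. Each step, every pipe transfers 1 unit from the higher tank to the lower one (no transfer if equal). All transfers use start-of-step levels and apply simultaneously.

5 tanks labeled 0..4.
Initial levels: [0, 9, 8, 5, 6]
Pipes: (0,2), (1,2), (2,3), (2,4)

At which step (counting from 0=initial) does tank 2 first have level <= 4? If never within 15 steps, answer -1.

Step 1: flows [2->0,1->2,2->3,2->4] -> levels [1 8 6 6 7]
Step 2: flows [2->0,1->2,2=3,4->2] -> levels [2 7 7 6 6]
Step 3: flows [2->0,1=2,2->3,2->4] -> levels [3 7 4 7 7]
Tank 2 first reaches <=4 at step 3

Answer: 3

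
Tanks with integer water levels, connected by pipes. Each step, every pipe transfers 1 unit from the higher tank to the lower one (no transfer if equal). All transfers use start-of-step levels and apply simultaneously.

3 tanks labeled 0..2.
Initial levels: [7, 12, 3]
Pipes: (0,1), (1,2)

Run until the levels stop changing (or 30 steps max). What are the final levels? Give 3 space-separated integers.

Answer: 8 6 8

Derivation:
Step 1: flows [1->0,1->2] -> levels [8 10 4]
Step 2: flows [1->0,1->2] -> levels [9 8 5]
Step 3: flows [0->1,1->2] -> levels [8 8 6]
Step 4: flows [0=1,1->2] -> levels [8 7 7]
Step 5: flows [0->1,1=2] -> levels [7 8 7]
Step 6: flows [1->0,1->2] -> levels [8 6 8]
Step 7: flows [0->1,2->1] -> levels [7 8 7]
  -> period-2 cycle: step 7 state = step 5 state; never stabilizes
  -> state at step 30: (30-5) mod 2 = 1, same as step 6 -> [8 6 8]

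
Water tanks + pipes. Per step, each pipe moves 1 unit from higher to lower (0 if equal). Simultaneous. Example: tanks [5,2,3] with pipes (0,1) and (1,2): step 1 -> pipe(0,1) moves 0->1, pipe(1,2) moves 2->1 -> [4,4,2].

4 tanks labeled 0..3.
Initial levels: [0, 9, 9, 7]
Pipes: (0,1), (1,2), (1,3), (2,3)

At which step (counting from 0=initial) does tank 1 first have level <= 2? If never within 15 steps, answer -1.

Step 1: flows [1->0,1=2,1->3,2->3] -> levels [1 7 8 9]
Step 2: flows [1->0,2->1,3->1,3->2] -> levels [2 8 8 7]
Step 3: flows [1->0,1=2,1->3,2->3] -> levels [3 6 7 9]
Step 4: flows [1->0,2->1,3->1,3->2] -> levels [4 7 7 7]
Step 5: flows [1->0,1=2,1=3,2=3] -> levels [5 6 7 7]
Step 6: flows [1->0,2->1,3->1,2=3] -> levels [6 7 6 6]
Step 7: flows [1->0,1->2,1->3,2=3] -> levels [7 4 7 7]
Step 8: flows [0->1,2->1,3->1,2=3] -> levels [6 7 6 6]
  -> period-2 cycle (repeats step 6); tank 1 never drops to <=2
Tank 1 never reaches <=2 within 15 steps

Answer: -1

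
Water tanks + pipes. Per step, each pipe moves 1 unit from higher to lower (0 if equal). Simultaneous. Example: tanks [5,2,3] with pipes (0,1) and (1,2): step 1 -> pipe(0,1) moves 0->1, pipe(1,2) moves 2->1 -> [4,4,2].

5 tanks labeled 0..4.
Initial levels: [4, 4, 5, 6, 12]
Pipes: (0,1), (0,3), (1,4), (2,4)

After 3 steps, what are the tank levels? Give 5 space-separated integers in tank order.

Answer: 6 6 8 5 6

Derivation:
Step 1: flows [0=1,3->0,4->1,4->2] -> levels [5 5 6 5 10]
Step 2: flows [0=1,0=3,4->1,4->2] -> levels [5 6 7 5 8]
Step 3: flows [1->0,0=3,4->1,4->2] -> levels [6 6 8 5 6]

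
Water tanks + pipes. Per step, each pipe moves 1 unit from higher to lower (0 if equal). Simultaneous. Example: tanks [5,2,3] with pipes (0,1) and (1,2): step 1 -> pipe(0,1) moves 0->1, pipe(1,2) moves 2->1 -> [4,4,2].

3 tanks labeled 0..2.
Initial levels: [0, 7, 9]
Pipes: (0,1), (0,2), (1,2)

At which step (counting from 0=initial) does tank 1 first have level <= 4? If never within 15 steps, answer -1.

Step 1: flows [1->0,2->0,2->1] -> levels [2 7 7]
Step 2: flows [1->0,2->0,1=2] -> levels [4 6 6]
Step 3: flows [1->0,2->0,1=2] -> levels [6 5 5]
Step 4: flows [0->1,0->2,1=2] -> levels [4 6 6]
  -> period-2 cycle (repeats step 2); tank 1 never drops to <=4
Tank 1 never reaches <=4 within 15 steps

Answer: -1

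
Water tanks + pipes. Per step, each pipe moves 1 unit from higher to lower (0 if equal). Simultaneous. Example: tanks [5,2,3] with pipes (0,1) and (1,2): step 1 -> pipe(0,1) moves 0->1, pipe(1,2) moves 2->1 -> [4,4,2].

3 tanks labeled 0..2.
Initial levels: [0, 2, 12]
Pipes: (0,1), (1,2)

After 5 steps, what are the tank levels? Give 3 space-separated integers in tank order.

Step 1: flows [1->0,2->1] -> levels [1 2 11]
Step 2: flows [1->0,2->1] -> levels [2 2 10]
Step 3: flows [0=1,2->1] -> levels [2 3 9]
Step 4: flows [1->0,2->1] -> levels [3 3 8]
Step 5: flows [0=1,2->1] -> levels [3 4 7]

Answer: 3 4 7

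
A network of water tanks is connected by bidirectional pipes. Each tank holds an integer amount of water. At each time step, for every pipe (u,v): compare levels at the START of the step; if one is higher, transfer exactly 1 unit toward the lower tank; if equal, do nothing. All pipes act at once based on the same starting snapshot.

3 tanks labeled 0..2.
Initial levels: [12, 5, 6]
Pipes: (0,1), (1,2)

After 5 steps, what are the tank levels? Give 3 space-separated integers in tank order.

Answer: 8 7 8

Derivation:
Step 1: flows [0->1,2->1] -> levels [11 7 5]
Step 2: flows [0->1,1->2] -> levels [10 7 6]
Step 3: flows [0->1,1->2] -> levels [9 7 7]
Step 4: flows [0->1,1=2] -> levels [8 8 7]
Step 5: flows [0=1,1->2] -> levels [8 7 8]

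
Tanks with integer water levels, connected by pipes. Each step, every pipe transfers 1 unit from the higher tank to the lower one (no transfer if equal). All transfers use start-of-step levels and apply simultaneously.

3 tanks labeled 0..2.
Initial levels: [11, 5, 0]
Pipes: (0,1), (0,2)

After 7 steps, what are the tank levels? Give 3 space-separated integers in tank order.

Answer: 4 6 6

Derivation:
Step 1: flows [0->1,0->2] -> levels [9 6 1]
Step 2: flows [0->1,0->2] -> levels [7 7 2]
Step 3: flows [0=1,0->2] -> levels [6 7 3]
Step 4: flows [1->0,0->2] -> levels [6 6 4]
Step 5: flows [0=1,0->2] -> levels [5 6 5]
Step 6: flows [1->0,0=2] -> levels [6 5 5]
Step 7: flows [0->1,0->2] -> levels [4 6 6]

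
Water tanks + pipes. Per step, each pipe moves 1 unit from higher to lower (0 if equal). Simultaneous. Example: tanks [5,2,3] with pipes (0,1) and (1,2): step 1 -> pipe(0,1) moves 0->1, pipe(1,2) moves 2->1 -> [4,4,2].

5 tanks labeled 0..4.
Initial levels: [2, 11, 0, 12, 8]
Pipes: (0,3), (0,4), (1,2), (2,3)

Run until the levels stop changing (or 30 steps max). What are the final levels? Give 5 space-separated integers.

Step 1: flows [3->0,4->0,1->2,3->2] -> levels [4 10 2 10 7]
Step 2: flows [3->0,4->0,1->2,3->2] -> levels [6 9 4 8 6]
Step 3: flows [3->0,0=4,1->2,3->2] -> levels [7 8 6 6 6]
Step 4: flows [0->3,0->4,1->2,2=3] -> levels [5 7 7 7 7]
Step 5: flows [3->0,4->0,1=2,2=3] -> levels [7 7 7 6 6]
Step 6: flows [0->3,0->4,1=2,2->3] -> levels [5 7 6 8 7]
Step 7: flows [3->0,4->0,1->2,3->2] -> levels [7 6 8 6 6]
Step 8: flows [0->3,0->4,2->1,2->3] -> levels [5 7 6 8 7]
  -> period-2 cycle: step 8 state = step 6 state; never stabilizes
  -> state at step 30: (30-6) mod 2 = 0, same as step 6 -> [5 7 6 8 7]

Answer: 5 7 6 8 7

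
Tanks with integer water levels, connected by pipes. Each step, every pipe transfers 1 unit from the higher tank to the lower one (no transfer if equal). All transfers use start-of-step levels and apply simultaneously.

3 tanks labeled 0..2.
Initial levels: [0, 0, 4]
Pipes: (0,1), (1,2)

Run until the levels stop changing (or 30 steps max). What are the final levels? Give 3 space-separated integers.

Step 1: flows [0=1,2->1] -> levels [0 1 3]
Step 2: flows [1->0,2->1] -> levels [1 1 2]
Step 3: flows [0=1,2->1] -> levels [1 2 1]
Step 4: flows [1->0,1->2] -> levels [2 0 2]
Step 5: flows [0->1,2->1] -> levels [1 2 1]
  -> period-2 cycle: step 5 state = step 3 state; never stabilizes
  -> state at step 30: (30-3) mod 2 = 1, same as step 4 -> [2 0 2]

Answer: 2 0 2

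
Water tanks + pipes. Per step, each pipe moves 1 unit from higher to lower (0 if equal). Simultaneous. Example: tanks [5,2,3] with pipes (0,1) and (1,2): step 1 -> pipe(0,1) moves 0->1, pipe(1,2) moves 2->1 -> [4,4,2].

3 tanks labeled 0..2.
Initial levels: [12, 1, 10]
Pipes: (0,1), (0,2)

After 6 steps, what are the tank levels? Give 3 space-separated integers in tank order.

Answer: 8 7 8

Derivation:
Step 1: flows [0->1,0->2] -> levels [10 2 11]
Step 2: flows [0->1,2->0] -> levels [10 3 10]
Step 3: flows [0->1,0=2] -> levels [9 4 10]
Step 4: flows [0->1,2->0] -> levels [9 5 9]
Step 5: flows [0->1,0=2] -> levels [8 6 9]
Step 6: flows [0->1,2->0] -> levels [8 7 8]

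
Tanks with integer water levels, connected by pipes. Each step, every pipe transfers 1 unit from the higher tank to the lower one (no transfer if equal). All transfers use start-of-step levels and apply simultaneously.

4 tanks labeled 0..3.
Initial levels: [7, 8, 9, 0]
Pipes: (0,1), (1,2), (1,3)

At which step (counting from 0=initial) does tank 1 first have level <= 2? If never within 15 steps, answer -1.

Answer: -1

Derivation:
Step 1: flows [1->0,2->1,1->3] -> levels [8 7 8 1]
Step 2: flows [0->1,2->1,1->3] -> levels [7 8 7 2]
Step 3: flows [1->0,1->2,1->3] -> levels [8 5 8 3]
Step 4: flows [0->1,2->1,1->3] -> levels [7 6 7 4]
Step 5: flows [0->1,2->1,1->3] -> levels [6 7 6 5]
Step 6: flows [1->0,1->2,1->3] -> levels [7 4 7 6]
Step 7: flows [0->1,2->1,3->1] -> levels [6 7 6 5]
  -> period-2 cycle (repeats step 5); tank 1 never drops to <=2
Tank 1 never reaches <=2 within 15 steps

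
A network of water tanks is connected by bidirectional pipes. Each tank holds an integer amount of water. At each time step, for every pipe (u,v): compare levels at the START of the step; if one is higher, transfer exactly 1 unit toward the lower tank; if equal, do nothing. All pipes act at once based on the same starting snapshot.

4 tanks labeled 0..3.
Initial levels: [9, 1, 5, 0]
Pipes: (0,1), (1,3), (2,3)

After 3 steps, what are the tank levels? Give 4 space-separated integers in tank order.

Step 1: flows [0->1,1->3,2->3] -> levels [8 1 4 2]
Step 2: flows [0->1,3->1,2->3] -> levels [7 3 3 2]
Step 3: flows [0->1,1->3,2->3] -> levels [6 3 2 4]

Answer: 6 3 2 4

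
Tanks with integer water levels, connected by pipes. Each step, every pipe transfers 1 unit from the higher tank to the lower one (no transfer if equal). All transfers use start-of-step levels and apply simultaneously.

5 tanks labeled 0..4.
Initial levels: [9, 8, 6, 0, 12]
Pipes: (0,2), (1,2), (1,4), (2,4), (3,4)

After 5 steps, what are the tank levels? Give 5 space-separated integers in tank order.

Answer: 8 7 9 5 6

Derivation:
Step 1: flows [0->2,1->2,4->1,4->2,4->3] -> levels [8 8 9 1 9]
Step 2: flows [2->0,2->1,4->1,2=4,4->3] -> levels [9 10 7 2 7]
Step 3: flows [0->2,1->2,1->4,2=4,4->3] -> levels [8 8 9 3 7]
Step 4: flows [2->0,2->1,1->4,2->4,4->3] -> levels [9 8 6 4 8]
Step 5: flows [0->2,1->2,1=4,4->2,4->3] -> levels [8 7 9 5 6]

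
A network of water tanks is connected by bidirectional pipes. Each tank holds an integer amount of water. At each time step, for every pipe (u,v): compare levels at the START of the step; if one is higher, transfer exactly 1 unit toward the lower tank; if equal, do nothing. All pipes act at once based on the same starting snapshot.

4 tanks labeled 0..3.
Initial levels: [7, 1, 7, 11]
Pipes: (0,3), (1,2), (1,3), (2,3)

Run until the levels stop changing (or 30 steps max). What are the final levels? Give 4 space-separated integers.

Answer: 7 7 7 5

Derivation:
Step 1: flows [3->0,2->1,3->1,3->2] -> levels [8 3 7 8]
Step 2: flows [0=3,2->1,3->1,3->2] -> levels [8 5 7 6]
Step 3: flows [0->3,2->1,3->1,2->3] -> levels [7 7 5 7]
Step 4: flows [0=3,1->2,1=3,3->2] -> levels [7 6 7 6]
Step 5: flows [0->3,2->1,1=3,2->3] -> levels [6 7 5 8]
Step 6: flows [3->0,1->2,3->1,3->2] -> levels [7 7 7 5]
Step 7: flows [0->3,1=2,1->3,2->3] -> levels [6 6 6 8]
Step 8: flows [3->0,1=2,3->1,3->2] -> levels [7 7 7 5]
  -> period-2 cycle: step 8 state = step 6 state; never stabilizes
  -> state at step 30: (30-6) mod 2 = 0, same as step 6 -> [7 7 7 5]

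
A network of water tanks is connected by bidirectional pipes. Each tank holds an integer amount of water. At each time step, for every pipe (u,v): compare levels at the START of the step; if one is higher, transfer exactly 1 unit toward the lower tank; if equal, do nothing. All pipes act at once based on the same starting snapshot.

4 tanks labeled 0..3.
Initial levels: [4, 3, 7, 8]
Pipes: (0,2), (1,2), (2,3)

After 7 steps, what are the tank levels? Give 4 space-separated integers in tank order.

Answer: 5 5 7 5

Derivation:
Step 1: flows [2->0,2->1,3->2] -> levels [5 4 6 7]
Step 2: flows [2->0,2->1,3->2] -> levels [6 5 5 6]
Step 3: flows [0->2,1=2,3->2] -> levels [5 5 7 5]
Step 4: flows [2->0,2->1,2->3] -> levels [6 6 4 6]
Step 5: flows [0->2,1->2,3->2] -> levels [5 5 7 5]
  -> period-2 cycle: step 5 state = step 3 state
  -> state at step 7: (7-3) mod 2 = 0, same as step 3 -> [5 5 7 5]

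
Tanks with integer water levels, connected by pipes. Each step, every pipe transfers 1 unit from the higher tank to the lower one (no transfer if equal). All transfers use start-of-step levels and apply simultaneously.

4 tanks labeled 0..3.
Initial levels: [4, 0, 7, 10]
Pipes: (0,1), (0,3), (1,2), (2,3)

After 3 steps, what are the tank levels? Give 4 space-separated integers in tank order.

Answer: 5 5 5 6

Derivation:
Step 1: flows [0->1,3->0,2->1,3->2] -> levels [4 2 7 8]
Step 2: flows [0->1,3->0,2->1,3->2] -> levels [4 4 7 6]
Step 3: flows [0=1,3->0,2->1,2->3] -> levels [5 5 5 6]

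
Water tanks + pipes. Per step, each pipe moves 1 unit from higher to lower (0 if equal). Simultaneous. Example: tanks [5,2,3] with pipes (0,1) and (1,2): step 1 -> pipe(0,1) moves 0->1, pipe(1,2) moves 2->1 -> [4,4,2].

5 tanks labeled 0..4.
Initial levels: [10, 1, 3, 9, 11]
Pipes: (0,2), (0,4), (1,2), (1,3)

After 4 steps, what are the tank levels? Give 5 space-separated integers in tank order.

Answer: 8 6 6 5 9

Derivation:
Step 1: flows [0->2,4->0,2->1,3->1] -> levels [10 3 3 8 10]
Step 2: flows [0->2,0=4,1=2,3->1] -> levels [9 4 4 7 10]
Step 3: flows [0->2,4->0,1=2,3->1] -> levels [9 5 5 6 9]
Step 4: flows [0->2,0=4,1=2,3->1] -> levels [8 6 6 5 9]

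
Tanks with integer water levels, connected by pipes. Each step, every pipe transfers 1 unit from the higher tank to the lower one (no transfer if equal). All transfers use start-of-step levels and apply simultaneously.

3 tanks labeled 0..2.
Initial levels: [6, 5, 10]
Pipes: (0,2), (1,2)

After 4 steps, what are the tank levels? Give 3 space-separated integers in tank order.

Step 1: flows [2->0,2->1] -> levels [7 6 8]
Step 2: flows [2->0,2->1] -> levels [8 7 6]
Step 3: flows [0->2,1->2] -> levels [7 6 8]
  -> period-2 cycle: step 3 state = step 1 state
  -> state at step 4: (4-1) mod 2 = 1, same as step 2 -> [8 7 6]

Answer: 8 7 6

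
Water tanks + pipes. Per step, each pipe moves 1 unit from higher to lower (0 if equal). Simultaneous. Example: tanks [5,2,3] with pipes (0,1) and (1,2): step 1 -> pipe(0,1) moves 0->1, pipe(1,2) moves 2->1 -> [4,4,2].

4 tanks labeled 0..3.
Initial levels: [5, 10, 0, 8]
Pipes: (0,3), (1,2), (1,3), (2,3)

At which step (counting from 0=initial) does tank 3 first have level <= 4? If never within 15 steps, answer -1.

Answer: 6

Derivation:
Step 1: flows [3->0,1->2,1->3,3->2] -> levels [6 8 2 7]
Step 2: flows [3->0,1->2,1->3,3->2] -> levels [7 6 4 6]
Step 3: flows [0->3,1->2,1=3,3->2] -> levels [6 5 6 6]
Step 4: flows [0=3,2->1,3->1,2=3] -> levels [6 7 5 5]
Step 5: flows [0->3,1->2,1->3,2=3] -> levels [5 5 6 7]
Step 6: flows [3->0,2->1,3->1,3->2] -> levels [6 7 6 4]
Tank 3 first reaches <=4 at step 6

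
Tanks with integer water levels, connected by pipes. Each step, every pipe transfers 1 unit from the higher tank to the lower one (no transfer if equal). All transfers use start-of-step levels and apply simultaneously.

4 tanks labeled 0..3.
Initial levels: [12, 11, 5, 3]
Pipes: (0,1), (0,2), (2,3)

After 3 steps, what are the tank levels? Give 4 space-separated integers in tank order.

Step 1: flows [0->1,0->2,2->3] -> levels [10 12 5 4]
Step 2: flows [1->0,0->2,2->3] -> levels [10 11 5 5]
Step 3: flows [1->0,0->2,2=3] -> levels [10 10 6 5]

Answer: 10 10 6 5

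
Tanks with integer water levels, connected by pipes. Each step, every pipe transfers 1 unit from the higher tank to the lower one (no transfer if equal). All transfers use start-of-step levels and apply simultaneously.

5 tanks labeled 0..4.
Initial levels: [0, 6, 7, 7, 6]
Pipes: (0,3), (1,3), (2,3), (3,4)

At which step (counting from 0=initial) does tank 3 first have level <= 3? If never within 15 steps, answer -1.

Step 1: flows [3->0,3->1,2=3,3->4] -> levels [1 7 7 4 7]
Step 2: flows [3->0,1->3,2->3,4->3] -> levels [2 6 6 6 6]
Step 3: flows [3->0,1=3,2=3,3=4] -> levels [3 6 6 5 6]
Step 4: flows [3->0,1->3,2->3,4->3] -> levels [4 5 5 7 5]
Step 5: flows [3->0,3->1,3->2,3->4] -> levels [5 6 6 3 6]
Tank 3 first reaches <=3 at step 5

Answer: 5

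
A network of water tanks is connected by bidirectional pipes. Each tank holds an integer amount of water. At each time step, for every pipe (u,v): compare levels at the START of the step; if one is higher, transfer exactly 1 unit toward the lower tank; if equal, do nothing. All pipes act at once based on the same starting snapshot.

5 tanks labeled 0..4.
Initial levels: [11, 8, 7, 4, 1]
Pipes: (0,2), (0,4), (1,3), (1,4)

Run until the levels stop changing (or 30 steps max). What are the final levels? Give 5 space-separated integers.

Answer: 6 5 7 6 7

Derivation:
Step 1: flows [0->2,0->4,1->3,1->4] -> levels [9 6 8 5 3]
Step 2: flows [0->2,0->4,1->3,1->4] -> levels [7 4 9 6 5]
Step 3: flows [2->0,0->4,3->1,4->1] -> levels [7 6 8 5 5]
Step 4: flows [2->0,0->4,1->3,1->4] -> levels [7 4 7 6 7]
Step 5: flows [0=2,0=4,3->1,4->1] -> levels [7 6 7 5 6]
Step 6: flows [0=2,0->4,1->3,1=4] -> levels [6 5 7 6 7]
Step 7: flows [2->0,4->0,3->1,4->1] -> levels [8 7 6 5 5]
Step 8: flows [0->2,0->4,1->3,1->4] -> levels [6 5 7 6 7]
  -> period-2 cycle: step 8 state = step 6 state; never stabilizes
  -> state at step 30: (30-6) mod 2 = 0, same as step 6 -> [6 5 7 6 7]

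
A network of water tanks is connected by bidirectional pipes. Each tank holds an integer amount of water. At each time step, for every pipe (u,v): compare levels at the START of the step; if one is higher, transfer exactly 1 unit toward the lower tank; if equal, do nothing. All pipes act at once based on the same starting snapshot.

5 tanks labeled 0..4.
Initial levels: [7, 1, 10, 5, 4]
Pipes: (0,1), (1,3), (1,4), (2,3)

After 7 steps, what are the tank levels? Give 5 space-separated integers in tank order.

Step 1: flows [0->1,3->1,4->1,2->3] -> levels [6 4 9 5 3]
Step 2: flows [0->1,3->1,1->4,2->3] -> levels [5 5 8 5 4]
Step 3: flows [0=1,1=3,1->4,2->3] -> levels [5 4 7 6 5]
Step 4: flows [0->1,3->1,4->1,2->3] -> levels [4 7 6 6 4]
Step 5: flows [1->0,1->3,1->4,2=3] -> levels [5 4 6 7 5]
Step 6: flows [0->1,3->1,4->1,3->2] -> levels [4 7 7 5 4]
Step 7: flows [1->0,1->3,1->4,2->3] -> levels [5 4 6 7 5]

Answer: 5 4 6 7 5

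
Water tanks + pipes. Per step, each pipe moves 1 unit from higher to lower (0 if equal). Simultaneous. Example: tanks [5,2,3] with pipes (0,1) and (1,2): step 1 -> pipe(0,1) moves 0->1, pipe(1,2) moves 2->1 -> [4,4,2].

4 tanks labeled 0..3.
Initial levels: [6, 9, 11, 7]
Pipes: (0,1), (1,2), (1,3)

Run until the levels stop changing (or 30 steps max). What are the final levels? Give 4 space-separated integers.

Answer: 9 6 9 9

Derivation:
Step 1: flows [1->0,2->1,1->3] -> levels [7 8 10 8]
Step 2: flows [1->0,2->1,1=3] -> levels [8 8 9 8]
Step 3: flows [0=1,2->1,1=3] -> levels [8 9 8 8]
Step 4: flows [1->0,1->2,1->3] -> levels [9 6 9 9]
Step 5: flows [0->1,2->1,3->1] -> levels [8 9 8 8]
  -> period-2 cycle: step 5 state = step 3 state; never stabilizes
  -> state at step 30: (30-3) mod 2 = 1, same as step 4 -> [9 6 9 9]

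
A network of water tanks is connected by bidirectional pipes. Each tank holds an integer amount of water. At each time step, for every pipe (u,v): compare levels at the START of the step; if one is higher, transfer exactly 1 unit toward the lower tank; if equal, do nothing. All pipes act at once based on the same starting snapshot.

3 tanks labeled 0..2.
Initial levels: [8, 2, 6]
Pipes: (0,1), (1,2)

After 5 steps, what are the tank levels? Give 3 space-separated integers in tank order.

Answer: 6 4 6

Derivation:
Step 1: flows [0->1,2->1] -> levels [7 4 5]
Step 2: flows [0->1,2->1] -> levels [6 6 4]
Step 3: flows [0=1,1->2] -> levels [6 5 5]
Step 4: flows [0->1,1=2] -> levels [5 6 5]
Step 5: flows [1->0,1->2] -> levels [6 4 6]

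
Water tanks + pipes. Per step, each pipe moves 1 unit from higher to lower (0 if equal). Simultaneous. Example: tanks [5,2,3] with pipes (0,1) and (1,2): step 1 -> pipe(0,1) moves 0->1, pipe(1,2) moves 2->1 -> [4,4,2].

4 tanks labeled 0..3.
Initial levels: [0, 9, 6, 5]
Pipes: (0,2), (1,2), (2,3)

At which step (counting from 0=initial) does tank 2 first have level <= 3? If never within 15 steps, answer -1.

Answer: 5

Derivation:
Step 1: flows [2->0,1->2,2->3] -> levels [1 8 5 6]
Step 2: flows [2->0,1->2,3->2] -> levels [2 7 6 5]
Step 3: flows [2->0,1->2,2->3] -> levels [3 6 5 6]
Step 4: flows [2->0,1->2,3->2] -> levels [4 5 6 5]
Step 5: flows [2->0,2->1,2->3] -> levels [5 6 3 6]
Tank 2 first reaches <=3 at step 5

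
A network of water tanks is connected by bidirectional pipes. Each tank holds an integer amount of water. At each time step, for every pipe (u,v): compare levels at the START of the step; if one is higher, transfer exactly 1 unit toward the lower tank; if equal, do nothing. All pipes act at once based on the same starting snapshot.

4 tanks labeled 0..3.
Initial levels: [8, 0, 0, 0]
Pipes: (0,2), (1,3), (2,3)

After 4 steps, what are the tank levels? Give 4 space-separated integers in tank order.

Answer: 4 0 2 2

Derivation:
Step 1: flows [0->2,1=3,2=3] -> levels [7 0 1 0]
Step 2: flows [0->2,1=3,2->3] -> levels [6 0 1 1]
Step 3: flows [0->2,3->1,2=3] -> levels [5 1 2 0]
Step 4: flows [0->2,1->3,2->3] -> levels [4 0 2 2]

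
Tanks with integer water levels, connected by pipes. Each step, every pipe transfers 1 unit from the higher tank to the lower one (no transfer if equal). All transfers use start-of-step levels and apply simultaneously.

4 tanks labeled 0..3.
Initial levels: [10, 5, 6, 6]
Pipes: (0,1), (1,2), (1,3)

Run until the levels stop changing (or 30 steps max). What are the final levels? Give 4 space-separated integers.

Step 1: flows [0->1,2->1,3->1] -> levels [9 8 5 5]
Step 2: flows [0->1,1->2,1->3] -> levels [8 7 6 6]
Step 3: flows [0->1,1->2,1->3] -> levels [7 6 7 7]
Step 4: flows [0->1,2->1,3->1] -> levels [6 9 6 6]
Step 5: flows [1->0,1->2,1->3] -> levels [7 6 7 7]
  -> period-2 cycle: step 5 state = step 3 state; never stabilizes
  -> state at step 30: (30-3) mod 2 = 1, same as step 4 -> [6 9 6 6]

Answer: 6 9 6 6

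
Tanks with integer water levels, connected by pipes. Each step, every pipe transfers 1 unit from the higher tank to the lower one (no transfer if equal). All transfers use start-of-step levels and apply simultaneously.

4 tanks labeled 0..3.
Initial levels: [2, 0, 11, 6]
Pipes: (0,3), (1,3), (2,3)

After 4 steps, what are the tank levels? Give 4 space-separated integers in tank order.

Answer: 4 4 7 4

Derivation:
Step 1: flows [3->0,3->1,2->3] -> levels [3 1 10 5]
Step 2: flows [3->0,3->1,2->3] -> levels [4 2 9 4]
Step 3: flows [0=3,3->1,2->3] -> levels [4 3 8 4]
Step 4: flows [0=3,3->1,2->3] -> levels [4 4 7 4]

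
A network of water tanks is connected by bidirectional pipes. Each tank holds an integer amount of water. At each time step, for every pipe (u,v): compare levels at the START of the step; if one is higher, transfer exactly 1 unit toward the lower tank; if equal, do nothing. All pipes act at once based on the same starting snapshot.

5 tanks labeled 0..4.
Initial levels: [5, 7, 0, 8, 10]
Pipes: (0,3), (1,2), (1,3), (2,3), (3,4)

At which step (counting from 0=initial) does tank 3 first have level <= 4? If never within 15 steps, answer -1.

Answer: 5

Derivation:
Step 1: flows [3->0,1->2,3->1,3->2,4->3] -> levels [6 7 2 6 9]
Step 2: flows [0=3,1->2,1->3,3->2,4->3] -> levels [6 5 4 7 8]
Step 3: flows [3->0,1->2,3->1,3->2,4->3] -> levels [7 5 6 5 7]
Step 4: flows [0->3,2->1,1=3,2->3,4->3] -> levels [6 6 4 8 6]
Step 5: flows [3->0,1->2,3->1,3->2,3->4] -> levels [7 6 6 4 7]
Tank 3 first reaches <=4 at step 5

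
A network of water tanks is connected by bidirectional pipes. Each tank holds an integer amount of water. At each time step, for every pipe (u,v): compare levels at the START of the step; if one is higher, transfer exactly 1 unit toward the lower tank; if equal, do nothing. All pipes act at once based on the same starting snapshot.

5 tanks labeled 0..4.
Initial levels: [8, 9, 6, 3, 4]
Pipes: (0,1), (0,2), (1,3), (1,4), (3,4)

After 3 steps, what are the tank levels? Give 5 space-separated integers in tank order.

Step 1: flows [1->0,0->2,1->3,1->4,4->3] -> levels [8 6 7 5 4]
Step 2: flows [0->1,0->2,1->3,1->4,3->4] -> levels [6 5 8 5 6]
Step 3: flows [0->1,2->0,1=3,4->1,4->3] -> levels [6 7 7 6 4]

Answer: 6 7 7 6 4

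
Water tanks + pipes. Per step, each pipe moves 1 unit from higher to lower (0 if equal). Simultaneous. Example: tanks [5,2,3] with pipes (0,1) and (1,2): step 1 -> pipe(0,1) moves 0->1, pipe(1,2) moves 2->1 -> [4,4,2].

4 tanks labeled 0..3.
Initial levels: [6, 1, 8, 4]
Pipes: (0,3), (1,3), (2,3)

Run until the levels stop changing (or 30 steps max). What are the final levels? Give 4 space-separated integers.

Answer: 5 5 5 4

Derivation:
Step 1: flows [0->3,3->1,2->3] -> levels [5 2 7 5]
Step 2: flows [0=3,3->1,2->3] -> levels [5 3 6 5]
Step 3: flows [0=3,3->1,2->3] -> levels [5 4 5 5]
Step 4: flows [0=3,3->1,2=3] -> levels [5 5 5 4]
Step 5: flows [0->3,1->3,2->3] -> levels [4 4 4 7]
Step 6: flows [3->0,3->1,3->2] -> levels [5 5 5 4]
  -> period-2 cycle: step 6 state = step 4 state; never stabilizes
  -> state at step 30: (30-4) mod 2 = 0, same as step 4 -> [5 5 5 4]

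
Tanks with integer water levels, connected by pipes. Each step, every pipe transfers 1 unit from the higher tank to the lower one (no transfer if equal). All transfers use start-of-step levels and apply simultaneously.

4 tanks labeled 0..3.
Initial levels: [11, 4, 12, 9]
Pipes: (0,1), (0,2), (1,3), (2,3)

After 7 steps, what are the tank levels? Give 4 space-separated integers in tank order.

Step 1: flows [0->1,2->0,3->1,2->3] -> levels [11 6 10 9]
Step 2: flows [0->1,0->2,3->1,2->3] -> levels [9 8 10 9]
Step 3: flows [0->1,2->0,3->1,2->3] -> levels [9 10 8 9]
Step 4: flows [1->0,0->2,1->3,3->2] -> levels [9 8 10 9]
  -> period-2 cycle: step 4 state = step 2 state
  -> state at step 7: (7-2) mod 2 = 1, same as step 3 -> [9 10 8 9]

Answer: 9 10 8 9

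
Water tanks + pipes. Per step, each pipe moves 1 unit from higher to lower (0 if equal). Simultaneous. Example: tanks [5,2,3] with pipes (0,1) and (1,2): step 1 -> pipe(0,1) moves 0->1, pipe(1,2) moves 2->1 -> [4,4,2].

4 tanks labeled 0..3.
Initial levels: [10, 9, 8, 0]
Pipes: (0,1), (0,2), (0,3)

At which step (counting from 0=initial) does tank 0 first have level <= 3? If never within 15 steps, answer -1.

Answer: -1

Derivation:
Step 1: flows [0->1,0->2,0->3] -> levels [7 10 9 1]
Step 2: flows [1->0,2->0,0->3] -> levels [8 9 8 2]
Step 3: flows [1->0,0=2,0->3] -> levels [8 8 8 3]
Step 4: flows [0=1,0=2,0->3] -> levels [7 8 8 4]
Step 5: flows [1->0,2->0,0->3] -> levels [8 7 7 5]
Step 6: flows [0->1,0->2,0->3] -> levels [5 8 8 6]
Step 7: flows [1->0,2->0,3->0] -> levels [8 7 7 5]
  -> period-2 cycle (repeats step 5); tank 0 never drops to <=3
Tank 0 never reaches <=3 within 15 steps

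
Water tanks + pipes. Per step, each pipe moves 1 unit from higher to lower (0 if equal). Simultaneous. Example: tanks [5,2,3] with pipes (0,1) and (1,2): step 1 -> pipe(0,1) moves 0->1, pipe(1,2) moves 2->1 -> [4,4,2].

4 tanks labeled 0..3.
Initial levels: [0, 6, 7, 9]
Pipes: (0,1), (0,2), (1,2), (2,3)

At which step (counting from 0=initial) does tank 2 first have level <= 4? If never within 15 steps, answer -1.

Answer: 5

Derivation:
Step 1: flows [1->0,2->0,2->1,3->2] -> levels [2 6 6 8]
Step 2: flows [1->0,2->0,1=2,3->2] -> levels [4 5 6 7]
Step 3: flows [1->0,2->0,2->1,3->2] -> levels [6 5 5 6]
Step 4: flows [0->1,0->2,1=2,3->2] -> levels [4 6 7 5]
Step 5: flows [1->0,2->0,2->1,2->3] -> levels [6 6 4 6]
Tank 2 first reaches <=4 at step 5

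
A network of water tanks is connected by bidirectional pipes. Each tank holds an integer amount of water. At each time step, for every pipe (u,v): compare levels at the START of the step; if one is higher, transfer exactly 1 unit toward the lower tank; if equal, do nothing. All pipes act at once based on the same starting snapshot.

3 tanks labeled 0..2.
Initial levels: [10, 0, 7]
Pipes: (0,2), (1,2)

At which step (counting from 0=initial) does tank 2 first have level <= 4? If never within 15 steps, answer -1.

Step 1: flows [0->2,2->1] -> levels [9 1 7]
Step 2: flows [0->2,2->1] -> levels [8 2 7]
Step 3: flows [0->2,2->1] -> levels [7 3 7]
Step 4: flows [0=2,2->1] -> levels [7 4 6]
Step 5: flows [0->2,2->1] -> levels [6 5 6]
Step 6: flows [0=2,2->1] -> levels [6 6 5]
Step 7: flows [0->2,1->2] -> levels [5 5 7]
Step 8: flows [2->0,2->1] -> levels [6 6 5]
  -> period-2 cycle (repeats step 6); tank 2 never drops to <=4
Tank 2 never reaches <=4 within 15 steps

Answer: -1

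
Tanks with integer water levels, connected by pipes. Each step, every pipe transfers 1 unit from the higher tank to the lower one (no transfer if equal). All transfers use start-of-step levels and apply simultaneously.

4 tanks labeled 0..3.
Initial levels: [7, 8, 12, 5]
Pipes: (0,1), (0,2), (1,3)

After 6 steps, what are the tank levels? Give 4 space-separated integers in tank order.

Answer: 7 9 9 7

Derivation:
Step 1: flows [1->0,2->0,1->3] -> levels [9 6 11 6]
Step 2: flows [0->1,2->0,1=3] -> levels [9 7 10 6]
Step 3: flows [0->1,2->0,1->3] -> levels [9 7 9 7]
Step 4: flows [0->1,0=2,1=3] -> levels [8 8 9 7]
Step 5: flows [0=1,2->0,1->3] -> levels [9 7 8 8]
Step 6: flows [0->1,0->2,3->1] -> levels [7 9 9 7]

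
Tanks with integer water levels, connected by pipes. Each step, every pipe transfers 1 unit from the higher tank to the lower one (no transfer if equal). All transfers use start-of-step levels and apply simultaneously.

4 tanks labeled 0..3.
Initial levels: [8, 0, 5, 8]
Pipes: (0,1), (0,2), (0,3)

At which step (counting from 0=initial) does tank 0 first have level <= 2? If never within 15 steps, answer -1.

Answer: -1

Derivation:
Step 1: flows [0->1,0->2,0=3] -> levels [6 1 6 8]
Step 2: flows [0->1,0=2,3->0] -> levels [6 2 6 7]
Step 3: flows [0->1,0=2,3->0] -> levels [6 3 6 6]
Step 4: flows [0->1,0=2,0=3] -> levels [5 4 6 6]
Step 5: flows [0->1,2->0,3->0] -> levels [6 5 5 5]
Step 6: flows [0->1,0->2,0->3] -> levels [3 6 6 6]
Step 7: flows [1->0,2->0,3->0] -> levels [6 5 5 5]
  -> period-2 cycle (repeats step 5); tank 0 never drops to <=2
Tank 0 never reaches <=2 within 15 steps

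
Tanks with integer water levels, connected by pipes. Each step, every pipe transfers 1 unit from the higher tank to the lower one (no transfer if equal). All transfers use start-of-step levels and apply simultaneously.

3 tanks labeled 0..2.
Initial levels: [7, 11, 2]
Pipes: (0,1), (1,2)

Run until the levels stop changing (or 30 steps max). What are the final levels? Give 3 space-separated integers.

Step 1: flows [1->0,1->2] -> levels [8 9 3]
Step 2: flows [1->0,1->2] -> levels [9 7 4]
Step 3: flows [0->1,1->2] -> levels [8 7 5]
Step 4: flows [0->1,1->2] -> levels [7 7 6]
Step 5: flows [0=1,1->2] -> levels [7 6 7]
Step 6: flows [0->1,2->1] -> levels [6 8 6]
Step 7: flows [1->0,1->2] -> levels [7 6 7]
  -> period-2 cycle: step 7 state = step 5 state; never stabilizes
  -> state at step 30: (30-5) mod 2 = 1, same as step 6 -> [6 8 6]

Answer: 6 8 6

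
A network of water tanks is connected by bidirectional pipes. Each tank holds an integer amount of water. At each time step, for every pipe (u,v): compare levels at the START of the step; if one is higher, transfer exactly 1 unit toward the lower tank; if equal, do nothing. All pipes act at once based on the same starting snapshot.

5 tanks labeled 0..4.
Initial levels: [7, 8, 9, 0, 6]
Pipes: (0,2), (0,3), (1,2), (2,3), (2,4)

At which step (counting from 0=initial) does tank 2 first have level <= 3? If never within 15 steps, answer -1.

Step 1: flows [2->0,0->3,2->1,2->3,2->4] -> levels [7 9 5 2 7]
Step 2: flows [0->2,0->3,1->2,2->3,4->2] -> levels [5 8 7 4 6]
Step 3: flows [2->0,0->3,1->2,2->3,2->4] -> levels [5 7 5 6 7]
Step 4: flows [0=2,3->0,1->2,3->2,4->2] -> levels [6 6 8 4 6]
Step 5: flows [2->0,0->3,2->1,2->3,2->4] -> levels [6 7 4 6 7]
Step 6: flows [0->2,0=3,1->2,3->2,4->2] -> levels [5 6 8 5 6]
Step 7: flows [2->0,0=3,2->1,2->3,2->4] -> levels [6 7 4 6 7]
  -> period-2 cycle (repeats step 5); tank 2 never drops to <=3
Tank 2 never reaches <=3 within 15 steps

Answer: -1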